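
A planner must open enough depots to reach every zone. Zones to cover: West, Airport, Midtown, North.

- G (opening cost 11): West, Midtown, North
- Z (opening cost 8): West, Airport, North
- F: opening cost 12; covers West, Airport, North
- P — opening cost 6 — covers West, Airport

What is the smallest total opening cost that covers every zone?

Choose G and P: together they cover West, Airport, Midtown, North — every zone.
Total opening cost: 11 + 6 = 17.

17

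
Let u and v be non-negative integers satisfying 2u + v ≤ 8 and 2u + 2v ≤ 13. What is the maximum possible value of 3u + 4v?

Relaxing integrality, the LP optimum is 26.00 at (u,v) = (0, 6.5), which is not an integer point.
(u,v)=(0,6): 2·0+1·6=6≤8, 2·0+2·6=12≤13, objective 24.
(u,v)=(1,5): 2·1+1·5=7≤8, 2·1+2·5=12≤13, objective 23.
(u,v)=(0,5): 2·0+1·5=5≤8, 2·0+2·5=10≤13, objective 20.
Maximum is 24 at (u,v)=(0,6).

24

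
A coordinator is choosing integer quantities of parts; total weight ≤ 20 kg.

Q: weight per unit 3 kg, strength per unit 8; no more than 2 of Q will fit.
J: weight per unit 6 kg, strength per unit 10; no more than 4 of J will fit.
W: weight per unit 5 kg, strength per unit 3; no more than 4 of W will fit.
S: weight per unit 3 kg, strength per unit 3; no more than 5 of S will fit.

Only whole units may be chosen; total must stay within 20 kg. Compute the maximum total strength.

Take 2×Q and 2×J: weight 18 ≤ 20, strength 2·8 + 2·10 = 36.
Q has the best ratio (8/3) and is taken to its limit of 2; remaining capacity is filled optimally with the others.

36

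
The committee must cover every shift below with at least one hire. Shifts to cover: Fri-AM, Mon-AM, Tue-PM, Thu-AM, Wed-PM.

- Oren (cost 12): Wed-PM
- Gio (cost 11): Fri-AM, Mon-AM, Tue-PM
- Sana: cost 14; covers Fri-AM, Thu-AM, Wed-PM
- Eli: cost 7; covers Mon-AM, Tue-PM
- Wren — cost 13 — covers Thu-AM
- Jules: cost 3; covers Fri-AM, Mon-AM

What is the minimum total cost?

21

The greedy cost-per-new-shift heuristic would pick Jules, Sana, and Eli for 24, but a cheaper cover exists.
Choose Sana and Eli: together they cover Fri-AM, Mon-AM, Tue-PM, Thu-AM, Wed-PM — every shift.
Total cost: 14 + 7 = 21.
No cover costs less than 21.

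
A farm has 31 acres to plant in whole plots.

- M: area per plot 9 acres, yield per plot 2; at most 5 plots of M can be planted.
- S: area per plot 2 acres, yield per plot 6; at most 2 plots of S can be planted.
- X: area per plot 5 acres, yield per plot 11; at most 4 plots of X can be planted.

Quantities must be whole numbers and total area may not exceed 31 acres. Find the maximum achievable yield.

S has the best ratio (6/2); taking only S gives at most 2×6 = 12 (stopped by the supply cap of 2).
Mixing does better — 2×S and 4×X: area 24 ≤ 31, yield 2·6 + 4·11 = 56.

56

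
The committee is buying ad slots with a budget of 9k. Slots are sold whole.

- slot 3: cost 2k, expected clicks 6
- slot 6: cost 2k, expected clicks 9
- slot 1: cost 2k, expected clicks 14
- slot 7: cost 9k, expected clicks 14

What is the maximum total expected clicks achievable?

29

This is a 0-1 knapsack instance.
slot 3 + slot 6 + slot 1: cost 2 + 2 + 2 = 6 ≤ 9, expected clicks 6 + 9 + 14 = 29.
slot 3 + slot 1: cost 2 + 2 = 4 ≤ 9, expected clicks 6 + 14 = 20.
slot 6 + slot 1: cost 2 + 2 = 4 ≤ 9, expected clicks 9 + 14 = 23.
Best is slot 3, slot 6, and slot 1 with total expected clicks 29.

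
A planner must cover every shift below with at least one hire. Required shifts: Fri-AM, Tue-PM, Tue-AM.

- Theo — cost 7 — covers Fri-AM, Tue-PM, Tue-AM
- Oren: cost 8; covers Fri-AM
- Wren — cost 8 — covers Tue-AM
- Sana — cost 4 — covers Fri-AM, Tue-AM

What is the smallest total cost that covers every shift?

7

The greedy cost-per-new-shift heuristic would pick Sana and Theo for 11, but a cheaper cover exists.
Theo alone covers Fri-AM, Tue-PM, Tue-AM — every shift.
Total cost: 7.
No cover costs less than 7.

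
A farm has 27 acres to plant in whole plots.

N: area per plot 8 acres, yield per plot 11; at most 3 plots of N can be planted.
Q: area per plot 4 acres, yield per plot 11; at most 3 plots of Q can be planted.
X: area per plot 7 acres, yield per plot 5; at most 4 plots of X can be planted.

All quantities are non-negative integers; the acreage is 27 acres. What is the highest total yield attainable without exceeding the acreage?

1×N, 3×Q, and 1×X: area 27 ≤ 27, yield 1·11 + 3·11 + 1·5 = 49.
1×N and 3×Q: area 20 ≤ 27, yield 1·11 + 3·11 = 44.
Best is 49.

49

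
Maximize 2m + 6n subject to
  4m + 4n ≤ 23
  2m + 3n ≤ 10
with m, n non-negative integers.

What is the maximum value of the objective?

18

Relaxing integrality, the LP optimum is 20.00 at (m,n) = (0, 3.33), which is not an integer point.
(m,n)=(0,3): 4·0+4·3=12≤23, 2·0+3·3=9≤10, objective 18.
(m,n)=(1,2): 4·1+4·2=12≤23, 2·1+3·2=8≤10, objective 14.
(m,n)=(0,2): 4·0+4·2=8≤23, 2·0+3·2=6≤10, objective 12.
No feasible integer point exceeds 18.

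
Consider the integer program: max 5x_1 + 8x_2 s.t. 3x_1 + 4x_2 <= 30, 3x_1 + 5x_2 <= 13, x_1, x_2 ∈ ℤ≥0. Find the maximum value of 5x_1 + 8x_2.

The continuous relaxation peaks at (4.33, 0) with value 21.67; rounding to a feasible lattice point costs some objective.
(x_1,x_2)=(1,2): 3·1+4·2=11≤30, 3·1+5·2=13≤13, objective 21.
(x_1,x_2)=(4,0): 3·4+4·0=12≤30, 3·4+5·0=12≤13, objective 20.
(x_1,x_2)=(2,1): 3·2+4·1=10≤30, 3·2+5·1=11≤13, objective 18.
(x_1,x_2)=(0,2): 3·0+4·2=8≤30, 3·0+5·2=10≤13, objective 16.
No feasible integer point exceeds 21.

21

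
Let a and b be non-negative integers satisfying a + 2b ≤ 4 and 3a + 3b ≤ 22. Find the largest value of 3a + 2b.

(a,b)=(4,0): 1·4+2·0=4≤4, 3·4+3·0=12≤22, objective 12.
(a,b)=(3,0): 1·3+2·0=3≤4, 3·3+3·0=9≤22, objective 9.
No feasible integer point exceeds 12.

12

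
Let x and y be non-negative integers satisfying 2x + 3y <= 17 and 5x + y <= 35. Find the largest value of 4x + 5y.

Relaxing integrality, the LP optimum is 32.85 at (x,y) = (6.77, 1.15), which is not an integer point.
(x,y)=(4,3): 2·4+3·3=17≤17, 5·4+1·3=23≤35, objective 31.
(x,y)=(5,2): 2·5+3·2=16≤17, 5·5+1·2=27≤35, objective 30.
No feasible integer point exceeds 31.

31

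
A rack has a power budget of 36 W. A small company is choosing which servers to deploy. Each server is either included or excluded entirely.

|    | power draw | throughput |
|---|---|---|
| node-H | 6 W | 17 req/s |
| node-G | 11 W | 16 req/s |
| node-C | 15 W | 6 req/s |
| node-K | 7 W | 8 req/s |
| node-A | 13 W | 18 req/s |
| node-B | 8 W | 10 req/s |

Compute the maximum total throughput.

node-H + node-G + node-A: power draw 6 + 11 + 13 = 30 ≤ 36, throughput 17 + 16 + 18 = 51.
node-H + node-G + node-K + node-B: power draw 6 + 11 + 7 + 8 = 32 ≤ 36, throughput 17 + 16 + 8 + 10 = 51.
node-H + node-K + node-A + node-B: power draw 6 + 7 + 13 + 8 = 34 ≤ 36, throughput 17 + 8 + 18 + 10 = 53.
Best is node-H, node-K, node-A, and node-B with total throughput 53.

53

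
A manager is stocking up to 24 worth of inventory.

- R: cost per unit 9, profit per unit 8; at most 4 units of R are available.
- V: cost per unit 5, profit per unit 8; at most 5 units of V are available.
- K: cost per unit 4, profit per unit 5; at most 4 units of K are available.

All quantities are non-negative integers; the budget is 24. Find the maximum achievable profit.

37

3×V and 2×K: cost 23 ≤ 24, profit 3·8 + 2·5 = 34.
4×V and 1×K: cost 24 ≤ 24, profit 4·8 + 1·5 = 37.
Best is 37.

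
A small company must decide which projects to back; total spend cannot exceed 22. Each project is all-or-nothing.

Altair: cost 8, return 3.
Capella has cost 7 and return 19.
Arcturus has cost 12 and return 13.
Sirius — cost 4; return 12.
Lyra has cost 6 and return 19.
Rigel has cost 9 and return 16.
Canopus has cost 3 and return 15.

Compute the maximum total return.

Sirius + Lyra + Rigel + Canopus: cost 4 + 6 + 9 + 3 = 22 ≤ 22, return 12 + 19 + 16 + 15 = 62.
Capella + Sirius + Lyra + Canopus: cost 7 + 4 + 6 + 3 = 20 ≤ 22, return 19 + 12 + 19 + 15 = 65.
Best is Capella, Sirius, Lyra, and Canopus with total return 65.

65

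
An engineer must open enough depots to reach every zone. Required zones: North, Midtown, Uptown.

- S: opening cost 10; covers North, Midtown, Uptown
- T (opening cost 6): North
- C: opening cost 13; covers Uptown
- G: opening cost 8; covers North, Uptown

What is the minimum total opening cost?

S alone covers North, Midtown, Uptown — every zone.
Total opening cost: 10.

10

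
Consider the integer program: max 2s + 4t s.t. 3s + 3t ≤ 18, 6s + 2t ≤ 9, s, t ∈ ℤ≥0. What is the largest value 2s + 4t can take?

Relaxing integrality, the LP optimum is 18.00 at (s,t) = (0, 4.5), which is not an integer point.
(s,t)=(0,4): 3·0+3·4=12≤18, 6·0+2·4=8≤9, objective 16.
(s,t)=(0,3): 3·0+3·3=9≤18, 6·0+2·3=6≤9, objective 12.
The best lattice point is (0,4), giving 16.

16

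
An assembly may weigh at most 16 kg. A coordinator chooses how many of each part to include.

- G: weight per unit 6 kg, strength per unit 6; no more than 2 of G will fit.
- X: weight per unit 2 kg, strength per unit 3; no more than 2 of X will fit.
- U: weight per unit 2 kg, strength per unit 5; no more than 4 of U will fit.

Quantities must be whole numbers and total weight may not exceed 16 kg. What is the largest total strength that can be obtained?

29

U has the best ratio (5/2); taking only U gives at most 4×5 = 20 (stopped by the supply cap of 4).
Mixing does better — 1×G, 1×X, and 4×U: weight 16 ≤ 16, strength 1·6 + 1·3 + 4·5 = 29.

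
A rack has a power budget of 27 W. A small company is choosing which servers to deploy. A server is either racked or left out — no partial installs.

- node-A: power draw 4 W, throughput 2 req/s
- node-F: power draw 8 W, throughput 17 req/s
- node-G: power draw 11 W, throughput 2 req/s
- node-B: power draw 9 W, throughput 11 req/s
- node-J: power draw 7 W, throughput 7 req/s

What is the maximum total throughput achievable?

35

Treat it as a binary knapsack problem.
Allowing fractional choices, the relaxed optimum would be about 36.5, but servers are indivisible.
node-A + node-F + node-B: power draw 4 + 8 + 9 = 21 ≤ 27, throughput 2 + 17 + 11 = 30.
node-F + node-B + node-J: power draw 8 + 9 + 7 = 24 ≤ 27, throughput 17 + 11 + 7 = 35.
node-F + node-B: power draw 8 + 9 = 17 ≤ 27, throughput 17 + 11 = 28.
Best is node-F, node-B, and node-J with total throughput 35.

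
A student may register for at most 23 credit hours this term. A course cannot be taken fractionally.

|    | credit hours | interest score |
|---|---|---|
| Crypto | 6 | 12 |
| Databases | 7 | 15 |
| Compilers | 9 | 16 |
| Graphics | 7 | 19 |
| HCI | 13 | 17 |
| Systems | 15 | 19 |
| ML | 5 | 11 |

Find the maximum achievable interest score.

50

Treat it as a binary knapsack problem.
Databases + Compilers + Graphics: credit hours 7 + 9 + 7 = 23 ≤ 23, interest score 15 + 16 + 19 = 50.
Crypto + Compilers + Graphics: credit hours 6 + 9 + 7 = 22 ≤ 23, interest score 12 + 16 + 19 = 47.
Best is Databases, Compilers, and Graphics with total interest score 50.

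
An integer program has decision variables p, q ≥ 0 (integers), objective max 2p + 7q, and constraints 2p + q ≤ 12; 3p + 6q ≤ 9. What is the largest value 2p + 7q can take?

9

(p,q)=(1,1): 2·1+1·1=3≤12, 3·1+6·1=9≤9, objective 9.
(p,q)=(0,1): 2·0+1·1=1≤12, 3·0+6·1=6≤9, objective 7.
(p,q)=(2,0): 2·2+1·0=4≤12, 3·2+6·0=6≤9, objective 4.
(p,q)=(1,0): 2·1+1·0=2≤12, 3·1+6·0=3≤9, objective 2.
The best lattice point is (1,1), giving 9.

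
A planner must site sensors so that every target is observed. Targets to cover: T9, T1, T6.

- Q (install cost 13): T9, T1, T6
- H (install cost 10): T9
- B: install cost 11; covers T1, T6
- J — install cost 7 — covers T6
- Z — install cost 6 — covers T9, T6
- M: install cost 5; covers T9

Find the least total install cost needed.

The greedy cost-per-new-target heuristic would pick Z and B for 17, but a cheaper cover exists.
Q alone covers T9, T1, T6 — every target.
Total install cost: 13.
No cover costs less than 13.

13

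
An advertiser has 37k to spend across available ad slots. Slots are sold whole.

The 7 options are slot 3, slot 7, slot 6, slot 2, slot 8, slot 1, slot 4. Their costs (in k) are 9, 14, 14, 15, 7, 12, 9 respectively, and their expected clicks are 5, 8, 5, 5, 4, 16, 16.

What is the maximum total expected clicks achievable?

41

Allowing fractional choices, the relaxed optimum would be about 41.1, but ad slots are indivisible.
slot 7 + slot 1 + slot 4: cost 14 + 12 + 9 = 35 ≤ 37, expected clicks 8 + 16 + 16 = 40.
slot 3 + slot 1 + slot 4: cost 9 + 12 + 9 = 30 ≤ 37, expected clicks 5 + 16 + 16 = 37.
slot 3 + slot 8 + slot 1 + slot 4: cost 9 + 7 + 12 + 9 = 37 ≤ 37, expected clicks 5 + 4 + 16 + 16 = 41.
Best is slot 3, slot 8, slot 1, and slot 4 with total expected clicks 41.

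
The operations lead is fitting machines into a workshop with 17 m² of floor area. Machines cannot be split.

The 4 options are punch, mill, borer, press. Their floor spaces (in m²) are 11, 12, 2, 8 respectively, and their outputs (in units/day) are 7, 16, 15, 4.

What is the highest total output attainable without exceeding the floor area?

31

This is a 0-1 knapsack instance.
Allowing fractional choices, the relaxed optimum would be about 32.9, but machines are indivisible.
mill + borer: floor space 12 + 2 = 14 ≤ 17, output 16 + 15 = 31.
borer + press: floor space 2 + 8 = 10 ≤ 17, output 15 + 4 = 19.
punch + borer: floor space 11 + 2 = 13 ≤ 17, output 7 + 15 = 22.
Best is mill and borer with total output 31.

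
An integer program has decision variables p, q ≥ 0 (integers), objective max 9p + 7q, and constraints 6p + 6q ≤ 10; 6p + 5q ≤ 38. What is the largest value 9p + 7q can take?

9

The continuous relaxation peaks at (1.67, 0) with value 15.00; rounding to a feasible lattice point costs some objective.
(p,q)=(1,0): 6·1+6·0=6≤10, 6·1+5·0=6≤38, objective 9.
(p,q)=(0,1): 6·0+6·1=6≤10, 6·0+5·1=5≤38, objective 7.
(p,q)=(0,0): 6·0+6·0=0≤10, 6·0+5·0=0≤38, objective 0.
The best lattice point is (1,0), giving 9.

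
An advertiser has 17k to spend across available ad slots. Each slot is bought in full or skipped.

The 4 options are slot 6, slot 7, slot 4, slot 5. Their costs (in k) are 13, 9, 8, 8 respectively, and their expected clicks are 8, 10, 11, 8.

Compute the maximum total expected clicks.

21

slot 4 + slot 5: cost 8 + 8 = 16 ≤ 17, expected clicks 11 + 8 = 19.
slot 7 + slot 4: cost 9 + 8 = 17 ≤ 17, expected clicks 10 + 11 = 21.
slot 7 + slot 5: cost 9 + 8 = 17 ≤ 17, expected clicks 10 + 8 = 18.
Best is slot 7 and slot 4 with total expected clicks 21.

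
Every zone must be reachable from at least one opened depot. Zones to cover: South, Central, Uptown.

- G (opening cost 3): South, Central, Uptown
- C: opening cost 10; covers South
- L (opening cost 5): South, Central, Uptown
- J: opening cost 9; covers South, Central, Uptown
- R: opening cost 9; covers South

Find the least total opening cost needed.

G alone covers South, Central, Uptown — every zone.
Total opening cost: 3.
No cover costs less than 3.

3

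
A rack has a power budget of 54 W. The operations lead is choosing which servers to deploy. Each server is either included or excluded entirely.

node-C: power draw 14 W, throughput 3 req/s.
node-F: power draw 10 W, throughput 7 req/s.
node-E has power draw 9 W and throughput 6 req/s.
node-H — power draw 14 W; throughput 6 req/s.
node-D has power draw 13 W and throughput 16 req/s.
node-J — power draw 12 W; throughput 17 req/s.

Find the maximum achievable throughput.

Allowing fractional choices, the relaxed optimum would be about 50.3, but servers are indivisible.
node-F + node-E + node-D + node-J: power draw 10 + 9 + 13 + 12 = 44 ≤ 54, throughput 7 + 6 + 16 + 17 = 46.
node-E + node-H + node-D + node-J: power draw 9 + 14 + 13 + 12 = 48 ≤ 54, throughput 6 + 6 + 16 + 17 = 45.
node-F + node-H + node-D + node-J: power draw 10 + 14 + 13 + 12 = 49 ≤ 54, throughput 7 + 6 + 16 + 17 = 46.
The maximum throughput is 46; one optimal choice is node-F, node-E, node-D, and node-J.

46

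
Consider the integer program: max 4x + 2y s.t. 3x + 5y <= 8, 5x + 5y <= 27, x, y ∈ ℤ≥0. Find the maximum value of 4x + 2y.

8

The continuous relaxation peaks at (2.67, 0) with value 10.67; rounding to a feasible lattice point costs some objective.
(x,y)=(2,0): 3·2+5·0=6≤8, 5·2+5·0=10≤27, objective 8.
(x,y)=(1,1): 3·1+5·1=8≤8, 5·1+5·1=10≤27, objective 6.
(x,y)=(1,0): 3·1+5·0=3≤8, 5·1+5·0=5≤27, objective 4.
The best lattice point is (2,0), giving 8.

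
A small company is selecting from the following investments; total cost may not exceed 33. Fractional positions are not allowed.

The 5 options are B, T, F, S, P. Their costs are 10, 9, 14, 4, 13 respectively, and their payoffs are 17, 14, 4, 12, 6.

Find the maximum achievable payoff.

43

Take B, T, and S: cost 10 + 9 + 4 = 23 ≤ 33, payoff 17 + 14 + 12 = 43.
No other feasible combination does better.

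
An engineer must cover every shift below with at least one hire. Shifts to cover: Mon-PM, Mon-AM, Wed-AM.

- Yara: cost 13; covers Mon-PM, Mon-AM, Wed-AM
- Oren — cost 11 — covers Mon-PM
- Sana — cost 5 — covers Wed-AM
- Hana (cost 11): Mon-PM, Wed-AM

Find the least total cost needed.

13

Yara alone covers Mon-PM, Mon-AM, Wed-AM — every shift.
Total cost: 13.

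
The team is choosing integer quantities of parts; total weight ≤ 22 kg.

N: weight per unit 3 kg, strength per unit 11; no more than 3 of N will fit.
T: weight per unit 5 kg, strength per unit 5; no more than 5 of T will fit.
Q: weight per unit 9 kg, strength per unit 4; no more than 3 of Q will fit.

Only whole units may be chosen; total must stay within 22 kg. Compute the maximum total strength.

43

3×N and 1×T: weight 14 ≤ 22, strength 3·11 + 1·5 = 38.
3×N and 2×T: weight 19 ≤ 22, strength 3·11 + 2·5 = 43.
Best is 43.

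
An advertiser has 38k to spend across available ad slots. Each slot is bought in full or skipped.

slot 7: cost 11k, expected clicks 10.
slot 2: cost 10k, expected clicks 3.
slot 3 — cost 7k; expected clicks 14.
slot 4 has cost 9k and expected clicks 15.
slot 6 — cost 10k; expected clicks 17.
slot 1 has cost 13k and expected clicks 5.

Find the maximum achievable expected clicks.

56

Treat it as a binary knapsack problem.
Allowing fractional choices, the relaxed optimum would be about 56.4, but ad slots are indivisible.
slot 7 + slot 3 + slot 4 + slot 6: cost 11 + 7 + 9 + 10 = 37 ≤ 38, expected clicks 10 + 14 + 15 + 17 = 56.
slot 3 + slot 4 + slot 6: cost 7 + 9 + 10 = 26 ≤ 38, expected clicks 14 + 15 + 17 = 46.
slot 2 + slot 3 + slot 4 + slot 6: cost 10 + 7 + 9 + 10 = 36 ≤ 38, expected clicks 3 + 14 + 15 + 17 = 49.
Best is slot 7, slot 3, slot 4, and slot 6 with total expected clicks 56.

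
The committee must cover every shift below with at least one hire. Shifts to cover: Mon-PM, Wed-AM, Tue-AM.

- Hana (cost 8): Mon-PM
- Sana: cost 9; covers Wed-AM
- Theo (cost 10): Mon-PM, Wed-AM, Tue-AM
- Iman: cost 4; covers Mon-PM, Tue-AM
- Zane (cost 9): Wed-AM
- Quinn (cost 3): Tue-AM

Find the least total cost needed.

10

Theo alone covers Mon-PM, Wed-AM, Tue-AM — every shift.
Total cost: 10.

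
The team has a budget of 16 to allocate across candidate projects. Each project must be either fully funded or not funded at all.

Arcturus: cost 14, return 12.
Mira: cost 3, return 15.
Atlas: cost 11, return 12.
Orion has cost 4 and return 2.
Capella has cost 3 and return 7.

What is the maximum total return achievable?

This is an integer program with binary decision variables.
Take Mira and Atlas: cost 3 + 11 = 14 ≤ 16, return 15 + 12 = 27.
No other feasible combination does better.

27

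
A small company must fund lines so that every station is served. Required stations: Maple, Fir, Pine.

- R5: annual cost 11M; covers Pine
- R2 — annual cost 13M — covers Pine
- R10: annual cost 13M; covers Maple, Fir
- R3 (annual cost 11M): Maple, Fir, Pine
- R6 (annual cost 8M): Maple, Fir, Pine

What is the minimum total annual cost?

R6 alone covers Maple, Fir, Pine — every station.
Total annual cost: 8.
No cover costs less than 8.

8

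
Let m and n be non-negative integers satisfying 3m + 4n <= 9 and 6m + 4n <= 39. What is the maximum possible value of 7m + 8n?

(m,n)=(3,0) is feasible, giving 21.
(m,n)=(2,0) is feasible, giving 14.
The best lattice point is (3,0), giving 21.

21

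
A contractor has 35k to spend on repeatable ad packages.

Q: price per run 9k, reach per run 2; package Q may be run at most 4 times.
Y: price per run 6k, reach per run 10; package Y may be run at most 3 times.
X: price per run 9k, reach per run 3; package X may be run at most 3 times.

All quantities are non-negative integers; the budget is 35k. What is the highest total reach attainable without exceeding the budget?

1×Q and 3×Y: price 27 ≤ 35, reach 1·2 + 3·10 = 32.
3×Y and 1×X: price 27 ≤ 35, reach 3·10 + 1·3 = 33.
Best is 33.

33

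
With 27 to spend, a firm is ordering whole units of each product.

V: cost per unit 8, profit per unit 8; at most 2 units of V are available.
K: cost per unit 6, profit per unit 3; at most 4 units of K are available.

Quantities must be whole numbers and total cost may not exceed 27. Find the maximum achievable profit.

2×V and 1×K: cost 22 ≤ 27, profit 2·8 + 1·3 = 19.
1×V and 3×K: cost 26 ≤ 27, profit 1·8 + 3·3 = 17.
Best is 19.

19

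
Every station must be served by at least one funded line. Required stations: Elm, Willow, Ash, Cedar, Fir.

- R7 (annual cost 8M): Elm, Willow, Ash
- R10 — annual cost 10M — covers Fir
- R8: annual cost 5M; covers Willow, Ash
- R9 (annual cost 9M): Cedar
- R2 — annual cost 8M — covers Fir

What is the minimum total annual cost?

The greedy cost-per-new-station heuristic would pick R8, R7, R2, and R9 for 30, but a cheaper cover exists.
Choose R7, R9, and R2: together they cover Elm, Willow, Ash, Cedar, Fir — every station.
Total annual cost: 8 + 9 + 8 = 25.
No cover costs less than 25.

25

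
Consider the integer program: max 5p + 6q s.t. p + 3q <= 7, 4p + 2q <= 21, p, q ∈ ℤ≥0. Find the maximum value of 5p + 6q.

26

(p,q)=(4,1) is feasible, giving 26.
(p,q)=(5,0) is feasible, giving 25.
The best lattice point is (4,1), giving 26.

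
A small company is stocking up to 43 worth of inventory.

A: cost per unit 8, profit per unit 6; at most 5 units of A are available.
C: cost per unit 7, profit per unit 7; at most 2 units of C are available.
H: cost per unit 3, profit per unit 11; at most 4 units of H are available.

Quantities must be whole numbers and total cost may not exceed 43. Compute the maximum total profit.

70

H has the best ratio (11/3); taking only H gives at most 4×11 = 44 (stopped by the supply cap of 4).
Mixing does better — 2×A, 2×C, and 4×H: cost 42 ≤ 43, profit 2·6 + 2·7 + 4·11 = 70.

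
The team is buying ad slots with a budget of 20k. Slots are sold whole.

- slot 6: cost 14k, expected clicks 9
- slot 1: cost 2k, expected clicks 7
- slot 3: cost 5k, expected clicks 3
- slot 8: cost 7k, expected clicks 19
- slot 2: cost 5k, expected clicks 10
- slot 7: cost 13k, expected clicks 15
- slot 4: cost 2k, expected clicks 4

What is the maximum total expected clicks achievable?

Treat it as a binary knapsack problem.
Take slot 1, slot 8, slot 2, and slot 4: cost 2 + 7 + 5 + 2 = 16 ≤ 20, expected clicks 7 + 19 + 10 + 4 = 40.
No other feasible combination does better.

40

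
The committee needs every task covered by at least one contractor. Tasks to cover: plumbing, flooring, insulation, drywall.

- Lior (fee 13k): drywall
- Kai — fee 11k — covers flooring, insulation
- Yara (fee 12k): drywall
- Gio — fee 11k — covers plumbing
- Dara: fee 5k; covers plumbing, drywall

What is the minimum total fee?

Choose Kai and Dara: together they cover plumbing, flooring, insulation, drywall — every task.
Total fee: 11 + 5 = 16.
No cover costs less than 16.

16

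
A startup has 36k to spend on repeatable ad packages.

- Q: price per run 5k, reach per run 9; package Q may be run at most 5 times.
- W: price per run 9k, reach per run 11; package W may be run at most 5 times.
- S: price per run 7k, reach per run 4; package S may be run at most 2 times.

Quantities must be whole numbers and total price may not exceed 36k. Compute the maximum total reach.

4×Q, 1×W, and 1×S: price 36 ≤ 36, reach 4·9 + 1·11 + 1·4 = 51.
5×Q and 1×W: price 34 ≤ 36, reach 5·9 + 1·11 = 56.
Best is 56.

56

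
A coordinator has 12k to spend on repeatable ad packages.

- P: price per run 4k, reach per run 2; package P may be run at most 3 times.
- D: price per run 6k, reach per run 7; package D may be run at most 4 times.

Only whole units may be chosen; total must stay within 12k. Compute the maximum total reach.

14

D has the best ratio (7/6); taking only D gives at most 2×7 = 14 (stopped by the price limit).
Optimal: 2×D: price 12 ≤ 12, reach 2·7 = 14.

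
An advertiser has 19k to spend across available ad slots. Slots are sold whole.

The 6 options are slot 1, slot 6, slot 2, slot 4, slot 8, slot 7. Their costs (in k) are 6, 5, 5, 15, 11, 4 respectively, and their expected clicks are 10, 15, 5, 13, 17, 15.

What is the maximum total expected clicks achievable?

40

Allowing fractional choices, the relaxed optimum would be about 46.2, but ad slots are indivisible.
slot 6 + slot 2 + slot 7: cost 5 + 5 + 4 = 14 ≤ 19, expected clicks 15 + 5 + 15 = 35.
slot 1 + slot 6 + slot 7: cost 6 + 5 + 4 = 15 ≤ 19, expected clicks 10 + 15 + 15 = 40.
slot 8 + slot 7: cost 11 + 4 = 15 ≤ 19, expected clicks 17 + 15 = 32.
Best is slot 1, slot 6, and slot 7 with total expected clicks 40.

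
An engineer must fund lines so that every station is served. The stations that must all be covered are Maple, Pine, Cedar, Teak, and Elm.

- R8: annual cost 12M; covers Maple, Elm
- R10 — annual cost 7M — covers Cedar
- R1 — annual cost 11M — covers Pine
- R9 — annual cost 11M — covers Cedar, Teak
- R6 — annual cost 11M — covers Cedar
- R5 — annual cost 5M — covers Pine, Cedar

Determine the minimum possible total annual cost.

28

Choose R8, R9, and R5: together they cover Maple, Pine, Cedar, Teak, Elm — every station.
Total annual cost: 12 + 11 + 5 = 28.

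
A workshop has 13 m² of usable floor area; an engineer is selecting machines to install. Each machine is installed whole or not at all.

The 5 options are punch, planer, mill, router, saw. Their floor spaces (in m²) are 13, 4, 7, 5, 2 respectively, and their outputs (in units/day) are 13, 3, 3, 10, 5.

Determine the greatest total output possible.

18

Allowing fractional choices, the relaxed optimum would be about 21.0, but machines are indivisible.
planer + router: floor space 4 + 5 = 9 ≤ 13, output 3 + 10 = 13.
router + saw: floor space 5 + 2 = 7 ≤ 13, output 10 + 5 = 15.
planer + router + saw: floor space 4 + 5 + 2 = 11 ≤ 13, output 3 + 10 + 5 = 18.
Best is planer, router, and saw with total output 18.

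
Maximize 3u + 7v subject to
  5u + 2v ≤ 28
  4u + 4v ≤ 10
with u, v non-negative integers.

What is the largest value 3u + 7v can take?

The continuous relaxation peaks at (0, 2.5) with value 17.50; rounding to a feasible lattice point costs some objective.
(u,v)=(0,2): 5·0+2·2=4≤28, 4·0+4·2=8≤10, objective 14.
(u,v)=(1,1): 5·1+2·1=7≤28, 4·1+4·1=8≤10, objective 10.
The best lattice point is (0,2), giving 14.

14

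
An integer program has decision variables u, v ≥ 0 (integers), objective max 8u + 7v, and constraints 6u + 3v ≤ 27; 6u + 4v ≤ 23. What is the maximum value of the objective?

36

The continuous relaxation peaks at (0, 5.75) with value 40.25; rounding to a feasible lattice point costs some objective.
(u,v)=(1,4) is feasible, giving 36.
(u,v)=(0,5) is feasible, giving 35.
(u,v)=(1,3) is feasible, giving 29.
(u,v)=(0,4) is feasible, giving 28.
The best lattice point is (1,4), giving 36.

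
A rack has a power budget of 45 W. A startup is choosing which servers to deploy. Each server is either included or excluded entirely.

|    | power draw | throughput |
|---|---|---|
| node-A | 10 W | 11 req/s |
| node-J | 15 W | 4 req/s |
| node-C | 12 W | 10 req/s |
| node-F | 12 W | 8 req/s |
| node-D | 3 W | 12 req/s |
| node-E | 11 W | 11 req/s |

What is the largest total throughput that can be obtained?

Allowing fractional choices, the relaxed optimum would be about 50.0, but servers are indivisible.
node-A + node-C + node-D + node-E: power draw 10 + 12 + 3 + 11 = 36 ≤ 45, throughput 11 + 10 + 12 + 11 = 44.
node-A + node-F + node-D + node-E: power draw 10 + 12 + 3 + 11 = 36 ≤ 45, throughput 11 + 8 + 12 + 11 = 42.
Best is node-A, node-C, node-D, and node-E with total throughput 44.

44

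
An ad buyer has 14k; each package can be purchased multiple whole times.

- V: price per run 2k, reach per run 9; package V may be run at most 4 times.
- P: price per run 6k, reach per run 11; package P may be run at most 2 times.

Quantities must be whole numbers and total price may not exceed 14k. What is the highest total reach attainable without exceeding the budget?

47

This is a bounded integer knapsack.
3×V and 1×P: price 12 ≤ 14, reach 3·9 + 1·11 = 38.
4×V and 1×P: price 14 ≤ 14, reach 4·9 + 1·11 = 47.
Best is 47.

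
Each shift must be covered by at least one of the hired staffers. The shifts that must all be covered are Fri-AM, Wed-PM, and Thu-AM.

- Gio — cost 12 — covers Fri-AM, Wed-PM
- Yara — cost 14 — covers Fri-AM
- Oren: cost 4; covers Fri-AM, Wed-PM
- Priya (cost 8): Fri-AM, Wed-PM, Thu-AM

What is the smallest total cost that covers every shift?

8

This is a weighted set-cover instance.
Priya alone covers Fri-AM, Wed-PM, Thu-AM — every shift.
Total cost: 8.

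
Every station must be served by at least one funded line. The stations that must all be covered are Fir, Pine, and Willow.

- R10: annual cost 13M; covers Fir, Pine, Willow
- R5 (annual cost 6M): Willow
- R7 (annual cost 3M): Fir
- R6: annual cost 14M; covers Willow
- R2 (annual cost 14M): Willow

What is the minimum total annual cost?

The greedy cost-per-new-station heuristic would pick R7, R5, and R10 for 22, but a cheaper cover exists.
R10 alone covers Fir, Pine, Willow — every station.
Total annual cost: 13.
No cover costs less than 13.

13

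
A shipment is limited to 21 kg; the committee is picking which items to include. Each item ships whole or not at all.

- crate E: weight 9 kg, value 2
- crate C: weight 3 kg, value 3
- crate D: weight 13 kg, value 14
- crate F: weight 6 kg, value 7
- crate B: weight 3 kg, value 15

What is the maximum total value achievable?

32

crate C + crate D + crate B: weight 3 + 13 + 3 = 19 ≤ 21, value 3 + 14 + 15 = 32.
crate D + crate B: weight 13 + 3 = 16 ≤ 21, value 14 + 15 = 29.
Best is crate C, crate D, and crate B with total value 32.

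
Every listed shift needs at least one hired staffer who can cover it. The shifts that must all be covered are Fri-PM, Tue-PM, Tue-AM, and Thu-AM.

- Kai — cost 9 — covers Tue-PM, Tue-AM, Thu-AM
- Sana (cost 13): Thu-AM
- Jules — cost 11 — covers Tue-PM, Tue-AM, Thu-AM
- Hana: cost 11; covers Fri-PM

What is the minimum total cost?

20

Choose Kai and Hana: together they cover Fri-PM, Tue-PM, Tue-AM, Thu-AM — every shift.
Total cost: 9 + 11 = 20.
No cover costs less than 20.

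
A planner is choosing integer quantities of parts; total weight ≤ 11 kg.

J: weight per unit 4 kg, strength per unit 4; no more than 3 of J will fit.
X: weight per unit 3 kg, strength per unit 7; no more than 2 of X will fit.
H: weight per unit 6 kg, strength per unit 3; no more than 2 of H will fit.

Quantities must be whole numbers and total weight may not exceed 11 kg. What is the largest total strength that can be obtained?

2×J and 1×X: weight 11 ≤ 11, strength 2·4 + 1·7 = 15.
1×J and 2×X: weight 10 ≤ 11, strength 1·4 + 2·7 = 18.
Best is 18.

18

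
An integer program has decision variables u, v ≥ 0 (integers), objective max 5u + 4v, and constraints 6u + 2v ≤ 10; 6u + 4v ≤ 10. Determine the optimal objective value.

9

The continuous relaxation peaks at (0, 2.5) with value 10.00; rounding to a feasible lattice point costs some objective.
(u,v)=(1,1): 6·1+2·1=8≤10, 6·1+4·1=10≤10, objective 9.
(u,v)=(0,2): 6·0+2·2=4≤10, 6·0+4·2=8≤10, objective 8.
(u,v)=(1,0): 6·1+2·0=6≤10, 6·1+4·0=6≤10, objective 5.
No feasible integer point exceeds 9.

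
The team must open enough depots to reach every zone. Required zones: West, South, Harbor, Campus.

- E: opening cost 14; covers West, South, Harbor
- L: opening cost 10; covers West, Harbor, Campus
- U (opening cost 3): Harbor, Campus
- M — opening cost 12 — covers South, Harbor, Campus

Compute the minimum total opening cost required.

17

Choose E and U: together they cover West, South, Harbor, Campus — every zone.
Total opening cost: 14 + 3 = 17.
No cover costs less than 17.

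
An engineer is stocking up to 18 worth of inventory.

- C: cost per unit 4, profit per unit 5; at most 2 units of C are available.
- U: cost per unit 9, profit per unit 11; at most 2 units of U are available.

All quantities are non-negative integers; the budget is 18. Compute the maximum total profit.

2×C and 1×U: cost 17 ≤ 18, profit 2·5 + 1·11 = 21.
2×U: cost 18 ≤ 18, profit 2·11 = 22.
Best is 22.

22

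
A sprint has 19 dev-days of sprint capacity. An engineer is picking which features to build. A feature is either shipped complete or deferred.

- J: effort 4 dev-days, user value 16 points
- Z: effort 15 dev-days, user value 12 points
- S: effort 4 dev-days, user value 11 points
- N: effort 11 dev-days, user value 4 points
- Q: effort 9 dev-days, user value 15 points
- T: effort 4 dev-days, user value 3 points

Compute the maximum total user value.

Take J, S, and Q: effort 4 + 4 + 9 = 17 ≤ 19, user value 16 + 11 + 15 = 42.
No other feasible combination does better.

42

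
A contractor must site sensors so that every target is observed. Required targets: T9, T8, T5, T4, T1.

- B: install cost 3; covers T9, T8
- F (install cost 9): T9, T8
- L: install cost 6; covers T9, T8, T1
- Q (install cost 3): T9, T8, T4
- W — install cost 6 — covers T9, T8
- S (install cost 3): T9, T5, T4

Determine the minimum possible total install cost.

9

The greedy cost-per-new-target heuristic would pick Q, S, and L for 12, but a cheaper cover exists.
Choose L and S: together they cover T9, T8, T5, T4, T1 — every target.
Total install cost: 6 + 3 = 9.
No cover costs less than 9.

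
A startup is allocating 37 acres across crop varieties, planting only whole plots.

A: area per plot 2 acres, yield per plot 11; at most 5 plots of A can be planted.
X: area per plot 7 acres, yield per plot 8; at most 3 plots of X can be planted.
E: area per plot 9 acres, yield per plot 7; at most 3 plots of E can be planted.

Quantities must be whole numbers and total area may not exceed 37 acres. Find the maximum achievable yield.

Take 5×A and 3×X: area 31 ≤ 37, yield 5·11 + 3·8 = 79.
A has the best ratio (11/2) and is taken to its limit of 5; remaining capacity is filled optimally with the others.

79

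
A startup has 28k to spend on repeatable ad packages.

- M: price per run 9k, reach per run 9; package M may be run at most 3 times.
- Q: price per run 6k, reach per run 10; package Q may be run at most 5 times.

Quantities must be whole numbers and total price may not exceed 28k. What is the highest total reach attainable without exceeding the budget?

Q has the best ratio (10/6); taking only Q gives at most 4×10 = 40 (stopped by the price limit).
Optimal: 4×Q: price 24 ≤ 28, reach 4·10 = 40.

40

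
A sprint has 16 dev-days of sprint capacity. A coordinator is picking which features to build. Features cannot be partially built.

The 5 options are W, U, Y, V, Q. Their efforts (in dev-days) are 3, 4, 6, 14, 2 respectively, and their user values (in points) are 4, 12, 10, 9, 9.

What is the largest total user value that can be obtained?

U + Y + Q: effort 4 + 6 + 2 = 12 ≤ 16, user value 12 + 10 + 9 = 31.
W + U + Y + Q: effort 3 + 4 + 6 + 2 = 15 ≤ 16, user value 4 + 12 + 10 + 9 = 35.
Best is W, U, Y, and Q with total user value 35.

35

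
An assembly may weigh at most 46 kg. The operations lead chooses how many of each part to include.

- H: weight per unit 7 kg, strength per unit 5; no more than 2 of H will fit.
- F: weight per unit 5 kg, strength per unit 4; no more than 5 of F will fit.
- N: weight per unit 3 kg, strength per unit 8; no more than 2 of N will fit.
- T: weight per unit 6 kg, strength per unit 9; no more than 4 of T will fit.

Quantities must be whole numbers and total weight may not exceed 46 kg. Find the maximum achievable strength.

This is a bounded integer knapsack.
3×F, 2×N, and 4×T: weight 45 ≤ 46, strength 3·4 + 2·8 + 4·9 = 64.
2×H, 2×N, and 4×T: weight 44 ≤ 46, strength 2·5 + 2·8 + 4·9 = 62.
Best is 64.

64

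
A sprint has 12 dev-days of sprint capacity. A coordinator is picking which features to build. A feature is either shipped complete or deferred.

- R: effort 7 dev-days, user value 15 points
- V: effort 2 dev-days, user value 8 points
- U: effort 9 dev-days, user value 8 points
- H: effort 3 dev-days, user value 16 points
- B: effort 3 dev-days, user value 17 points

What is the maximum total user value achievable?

Take V, H, and B: effort 2 + 3 + 3 = 8 ≤ 12, user value 8 + 16 + 17 = 41.
No other feasible combination does better.

41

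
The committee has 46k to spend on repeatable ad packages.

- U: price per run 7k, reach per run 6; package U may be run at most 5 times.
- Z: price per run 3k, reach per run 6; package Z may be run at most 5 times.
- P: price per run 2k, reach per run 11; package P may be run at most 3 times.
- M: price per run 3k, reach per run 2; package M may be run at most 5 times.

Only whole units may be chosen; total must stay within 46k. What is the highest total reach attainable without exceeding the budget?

83

3×U, 5×Z, 3×P, and 1×M: price 45 ≤ 46, reach 3·6 + 5·6 + 3·11 + 1·2 = 83.
2×U, 5×Z, 3×P, and 3×M: price 44 ≤ 46, reach 2·6 + 5·6 + 3·11 + 3·2 = 81.
Best is 83.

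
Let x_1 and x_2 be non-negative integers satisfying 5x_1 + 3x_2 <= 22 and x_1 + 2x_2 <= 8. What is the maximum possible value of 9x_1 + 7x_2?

The continuous relaxation peaks at (2.86, 2.57) with value 43.71; rounding to a feasible lattice point costs some objective.
(x_1,x_2)=(3,2): 5·3+3·2=21≤22, 1·3+2·2=7≤8, objective 41.
(x_1,x_2)=(2,3): 5·2+3·3=19≤22, 1·2+2·3=8≤8, objective 39.
Maximum is 41 at (x_1,x_2)=(3,2).

41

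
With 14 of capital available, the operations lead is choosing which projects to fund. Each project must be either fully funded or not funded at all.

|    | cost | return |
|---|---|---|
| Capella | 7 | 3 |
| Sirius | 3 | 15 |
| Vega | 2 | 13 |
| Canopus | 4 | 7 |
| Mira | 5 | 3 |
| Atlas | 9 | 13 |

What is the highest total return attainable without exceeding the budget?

41

Allowing fractional choices, the relaxed optimum would be about 42.2, but projects are indivisible.
Sirius + Vega + Canopus + Mira: cost 3 + 2 + 4 + 5 = 14 ≤ 14, return 15 + 13 + 7 + 3 = 38.
Sirius + Vega + Canopus: cost 3 + 2 + 4 = 9 ≤ 14, return 15 + 13 + 7 = 35.
Sirius + Vega + Atlas: cost 3 + 2 + 9 = 14 ≤ 14, return 15 + 13 + 13 = 41.
Best is Sirius, Vega, and Atlas with total return 41.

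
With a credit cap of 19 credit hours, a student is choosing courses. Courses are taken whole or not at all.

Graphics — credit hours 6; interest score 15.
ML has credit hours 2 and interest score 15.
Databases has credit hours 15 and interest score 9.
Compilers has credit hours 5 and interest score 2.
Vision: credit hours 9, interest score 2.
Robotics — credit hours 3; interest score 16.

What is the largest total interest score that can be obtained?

Treat it as a binary knapsack problem.
Allowing fractional choices, the relaxed optimum would be about 50.8, but courses are indivisible.
Graphics + ML + Robotics: credit hours 6 + 2 + 3 = 11 ≤ 19, interest score 15 + 15 + 16 = 46.
Graphics + ML + Compilers + Robotics: credit hours 6 + 2 + 5 + 3 = 16 ≤ 19, interest score 15 + 15 + 2 + 16 = 48.
Best is Graphics, ML, Compilers, and Robotics with total interest score 48.

48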